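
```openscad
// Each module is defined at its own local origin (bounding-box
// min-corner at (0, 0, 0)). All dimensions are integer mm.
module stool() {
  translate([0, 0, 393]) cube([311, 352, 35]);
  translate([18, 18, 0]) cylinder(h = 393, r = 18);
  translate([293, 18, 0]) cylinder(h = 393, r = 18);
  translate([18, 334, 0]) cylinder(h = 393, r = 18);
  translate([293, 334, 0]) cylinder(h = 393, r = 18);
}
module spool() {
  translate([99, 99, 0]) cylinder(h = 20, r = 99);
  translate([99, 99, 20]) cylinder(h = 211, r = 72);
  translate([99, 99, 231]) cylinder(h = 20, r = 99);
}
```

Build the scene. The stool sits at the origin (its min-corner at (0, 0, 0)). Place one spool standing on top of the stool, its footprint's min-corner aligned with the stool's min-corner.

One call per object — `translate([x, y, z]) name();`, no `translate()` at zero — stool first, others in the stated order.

stool();
translate([0, 0, 428]) spool();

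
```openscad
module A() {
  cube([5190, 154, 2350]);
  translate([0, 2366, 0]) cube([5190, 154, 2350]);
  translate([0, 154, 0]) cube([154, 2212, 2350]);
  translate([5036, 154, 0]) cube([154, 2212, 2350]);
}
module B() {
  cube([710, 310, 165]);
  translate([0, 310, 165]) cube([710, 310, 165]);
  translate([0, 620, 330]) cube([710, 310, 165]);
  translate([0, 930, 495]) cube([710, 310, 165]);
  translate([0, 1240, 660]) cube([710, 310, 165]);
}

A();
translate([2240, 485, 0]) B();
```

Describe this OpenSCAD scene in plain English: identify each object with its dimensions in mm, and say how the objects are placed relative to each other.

A is the wall frame of a small rectangular building: four walls, each 2350 mm tall and 154 mm thick, enclosing a footprint 5190 mm (x) by 2520 mm (y) outside-to-outside, with no floor or roof. The front and back walls (the −y and +y sides) span the full width; the two side walls fit between them.

B is a straight staircase of 5 solid steps. Each step is 710 mm wide (x), 310 mm deep (y, the going) and 165 mm tall (the rise). The first step rests on the floor; each subsequent step sits one going further in +y and one rise higher in +z, directly behind and above the previous step with no overlap.

The staircase sits inside the house frame, centred.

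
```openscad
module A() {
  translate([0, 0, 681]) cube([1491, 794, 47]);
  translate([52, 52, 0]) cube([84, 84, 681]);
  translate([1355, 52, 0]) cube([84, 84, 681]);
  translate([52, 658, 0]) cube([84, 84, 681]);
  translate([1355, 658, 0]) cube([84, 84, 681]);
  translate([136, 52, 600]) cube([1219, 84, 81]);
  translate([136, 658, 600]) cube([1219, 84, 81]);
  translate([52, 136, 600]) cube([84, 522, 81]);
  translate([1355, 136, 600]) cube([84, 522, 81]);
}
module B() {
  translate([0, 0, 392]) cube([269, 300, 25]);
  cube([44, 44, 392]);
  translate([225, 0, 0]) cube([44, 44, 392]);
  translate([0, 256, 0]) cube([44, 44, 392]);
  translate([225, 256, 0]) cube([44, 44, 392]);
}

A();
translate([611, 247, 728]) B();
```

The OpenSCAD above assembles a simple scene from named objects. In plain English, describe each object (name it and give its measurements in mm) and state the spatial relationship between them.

A is a table: top 1491 mm (x) × 794 mm (y), 47 mm thick, upper face at z = 728 mm, on four 84×84 mm square legs, each inset 52 mm from the nearest pair of top edges, running from z = 0 to the bottom of the top. Four apron rails, 84 mm thick and 81 mm tall, run between adjacent legs with their top edges flush with the underside of the top and their outer faces flush with the legs' outer faces.

B is a four-legged stool. The seat is a 269×300×25 mm slab whose top surface is at z = 417 mm; four square legs, each 44×44 mm in cross-section, run from the floor (z = 0) to the underside of the seat, each flush with a corner of the seat.

The stool is on top of the table, centred.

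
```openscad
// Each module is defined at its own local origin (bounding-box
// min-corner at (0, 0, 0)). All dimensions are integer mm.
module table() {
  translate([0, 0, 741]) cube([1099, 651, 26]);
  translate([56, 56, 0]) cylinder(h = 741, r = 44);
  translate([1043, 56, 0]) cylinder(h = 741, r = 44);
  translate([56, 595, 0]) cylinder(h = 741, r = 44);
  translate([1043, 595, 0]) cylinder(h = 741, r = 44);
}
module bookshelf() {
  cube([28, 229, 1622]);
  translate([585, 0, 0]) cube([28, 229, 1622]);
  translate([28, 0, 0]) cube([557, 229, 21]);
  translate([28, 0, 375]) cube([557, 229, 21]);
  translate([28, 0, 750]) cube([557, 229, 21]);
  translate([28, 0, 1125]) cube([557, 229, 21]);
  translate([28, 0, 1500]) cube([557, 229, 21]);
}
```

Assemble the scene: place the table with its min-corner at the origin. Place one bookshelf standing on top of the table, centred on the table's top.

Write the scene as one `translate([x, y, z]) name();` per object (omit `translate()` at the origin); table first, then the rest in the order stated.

table();
translate([243, 211, 767]) bookshelf();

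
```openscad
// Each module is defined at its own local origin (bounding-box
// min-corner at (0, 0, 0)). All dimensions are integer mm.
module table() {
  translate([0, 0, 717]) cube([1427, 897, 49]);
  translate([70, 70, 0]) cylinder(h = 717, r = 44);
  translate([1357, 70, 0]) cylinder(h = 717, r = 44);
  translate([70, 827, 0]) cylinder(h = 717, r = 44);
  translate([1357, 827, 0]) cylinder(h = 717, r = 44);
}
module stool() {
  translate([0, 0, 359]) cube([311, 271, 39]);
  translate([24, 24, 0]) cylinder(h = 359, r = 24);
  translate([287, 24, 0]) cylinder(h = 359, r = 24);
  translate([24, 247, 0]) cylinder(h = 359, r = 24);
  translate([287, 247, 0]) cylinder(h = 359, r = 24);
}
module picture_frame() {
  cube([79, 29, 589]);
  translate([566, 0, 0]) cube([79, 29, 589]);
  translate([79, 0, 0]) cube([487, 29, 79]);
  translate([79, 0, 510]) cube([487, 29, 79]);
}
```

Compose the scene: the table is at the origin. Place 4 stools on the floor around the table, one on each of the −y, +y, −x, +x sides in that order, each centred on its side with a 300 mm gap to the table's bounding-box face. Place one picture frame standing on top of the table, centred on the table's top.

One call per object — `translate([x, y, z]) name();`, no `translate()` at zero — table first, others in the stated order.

table();
translate([558, -571, 0]) stool();
translate([558, 1197, 0]) stool();
translate([-611, 313, 0]) stool();
translate([1727, 313, 0]) stool();
translate([391, 434, 766]) picture_frame();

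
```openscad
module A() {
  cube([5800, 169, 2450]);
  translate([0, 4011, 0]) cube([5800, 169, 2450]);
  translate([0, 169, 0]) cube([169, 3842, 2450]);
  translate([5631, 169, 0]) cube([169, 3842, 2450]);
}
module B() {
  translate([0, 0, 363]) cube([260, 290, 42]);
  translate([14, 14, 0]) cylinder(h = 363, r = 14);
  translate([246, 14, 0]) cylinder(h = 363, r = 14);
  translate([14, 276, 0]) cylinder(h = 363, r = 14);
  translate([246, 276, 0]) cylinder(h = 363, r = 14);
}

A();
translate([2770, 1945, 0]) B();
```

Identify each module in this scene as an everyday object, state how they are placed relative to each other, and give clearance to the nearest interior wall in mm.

A is a house frame. B is a stool. The stool sits inside the house frame, centred. The clearance to the nearest interior wall is 1776 mm.

Clearances: x = 2601, y = 1776; minimum 1776 mm.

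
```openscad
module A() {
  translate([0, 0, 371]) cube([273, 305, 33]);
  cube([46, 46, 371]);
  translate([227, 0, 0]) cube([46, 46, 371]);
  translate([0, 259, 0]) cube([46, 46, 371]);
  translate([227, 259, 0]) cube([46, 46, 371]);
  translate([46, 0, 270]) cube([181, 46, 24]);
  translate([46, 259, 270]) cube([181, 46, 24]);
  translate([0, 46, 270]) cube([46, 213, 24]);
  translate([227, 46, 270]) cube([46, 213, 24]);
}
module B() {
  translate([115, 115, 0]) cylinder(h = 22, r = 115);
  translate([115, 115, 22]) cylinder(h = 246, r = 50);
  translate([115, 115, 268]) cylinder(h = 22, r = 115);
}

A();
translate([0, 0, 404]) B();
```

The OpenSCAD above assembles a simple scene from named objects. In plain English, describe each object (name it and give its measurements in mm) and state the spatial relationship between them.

A is a four-legged stool. The seat is 273×305 mm, 33 mm thick, top at z = 404 mm. It stands on four square legs, each 46×46 mm in cross-section, from z = 0 to the seat underside, each flush with a corner of the seat. Four stretchers, 46 mm wide and 24 mm tall, connect adjacent legs with their undersides at z = 270 mm, each running between the inner faces of the legs it joins and aligned with the legs' outer faces on the other axis.

B is a spool: two coaxial disc flanges of radius 115 mm and thickness 22 mm, joined by a core cylinder of radius 50 mm and height 246 mm. The lower flange rests on z = 0 and the three cylinders share a vertical axis.

The spool is on top of the stool.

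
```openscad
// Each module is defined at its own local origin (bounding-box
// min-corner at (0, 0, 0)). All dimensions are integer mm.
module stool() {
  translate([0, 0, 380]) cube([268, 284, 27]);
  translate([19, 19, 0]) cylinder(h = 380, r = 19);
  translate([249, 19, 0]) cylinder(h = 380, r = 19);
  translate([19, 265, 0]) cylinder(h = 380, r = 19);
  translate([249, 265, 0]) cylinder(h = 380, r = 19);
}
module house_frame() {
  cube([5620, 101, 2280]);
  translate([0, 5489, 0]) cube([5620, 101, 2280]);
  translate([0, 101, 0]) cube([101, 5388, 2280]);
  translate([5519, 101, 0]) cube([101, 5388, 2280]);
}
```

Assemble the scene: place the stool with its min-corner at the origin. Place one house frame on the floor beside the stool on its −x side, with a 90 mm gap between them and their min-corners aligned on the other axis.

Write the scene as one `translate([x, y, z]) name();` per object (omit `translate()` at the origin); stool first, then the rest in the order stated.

stool();
translate([-5710, 0, 0]) house_frame();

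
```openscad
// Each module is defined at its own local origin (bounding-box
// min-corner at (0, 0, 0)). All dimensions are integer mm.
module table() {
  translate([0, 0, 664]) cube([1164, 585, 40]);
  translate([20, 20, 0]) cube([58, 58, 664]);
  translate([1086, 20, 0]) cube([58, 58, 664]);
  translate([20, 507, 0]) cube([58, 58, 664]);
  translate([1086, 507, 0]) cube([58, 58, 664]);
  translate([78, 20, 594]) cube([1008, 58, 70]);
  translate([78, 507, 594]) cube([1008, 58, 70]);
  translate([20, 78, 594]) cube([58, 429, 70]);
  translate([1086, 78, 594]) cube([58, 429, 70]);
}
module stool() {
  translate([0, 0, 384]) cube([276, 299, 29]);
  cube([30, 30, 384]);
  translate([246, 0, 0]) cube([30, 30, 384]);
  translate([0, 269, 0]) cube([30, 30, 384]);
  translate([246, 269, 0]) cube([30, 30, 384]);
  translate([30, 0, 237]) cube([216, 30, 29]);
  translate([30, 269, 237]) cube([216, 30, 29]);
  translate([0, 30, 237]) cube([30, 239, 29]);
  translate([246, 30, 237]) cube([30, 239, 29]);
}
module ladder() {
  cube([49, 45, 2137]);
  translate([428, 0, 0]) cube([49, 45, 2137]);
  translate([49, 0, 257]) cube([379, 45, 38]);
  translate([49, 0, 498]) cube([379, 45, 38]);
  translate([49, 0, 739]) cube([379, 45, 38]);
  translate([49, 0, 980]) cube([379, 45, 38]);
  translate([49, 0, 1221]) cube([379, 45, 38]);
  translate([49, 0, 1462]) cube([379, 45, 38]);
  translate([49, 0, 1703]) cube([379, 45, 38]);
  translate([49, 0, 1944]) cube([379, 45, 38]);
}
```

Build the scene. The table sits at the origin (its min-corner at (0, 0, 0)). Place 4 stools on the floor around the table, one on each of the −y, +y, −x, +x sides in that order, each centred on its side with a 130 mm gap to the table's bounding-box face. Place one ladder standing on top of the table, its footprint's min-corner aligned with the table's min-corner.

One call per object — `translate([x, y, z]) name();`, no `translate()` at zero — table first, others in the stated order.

table();
translate([444, -429, 0]) stool();
translate([444, 715, 0]) stool();
translate([-406, 143, 0]) stool();
translate([1294, 143, 0]) stool();
translate([0, 0, 704]) ladder();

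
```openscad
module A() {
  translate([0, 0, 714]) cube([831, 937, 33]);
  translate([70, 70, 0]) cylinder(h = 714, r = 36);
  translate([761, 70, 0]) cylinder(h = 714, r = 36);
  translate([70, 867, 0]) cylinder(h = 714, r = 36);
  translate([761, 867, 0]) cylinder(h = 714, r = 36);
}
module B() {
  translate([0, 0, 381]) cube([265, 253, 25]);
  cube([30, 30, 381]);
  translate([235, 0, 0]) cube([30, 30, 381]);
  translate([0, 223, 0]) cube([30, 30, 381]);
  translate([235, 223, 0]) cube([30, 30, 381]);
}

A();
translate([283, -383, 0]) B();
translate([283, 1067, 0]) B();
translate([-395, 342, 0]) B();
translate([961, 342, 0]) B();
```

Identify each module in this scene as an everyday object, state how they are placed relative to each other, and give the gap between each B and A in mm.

Each stool's nearest face is 130 mm from the table's bounding box.

A is a table. B is a stool. Four stools sit around the table at the −y, +y, −x, +x sides. The gap between each stool and the table is 130 mm.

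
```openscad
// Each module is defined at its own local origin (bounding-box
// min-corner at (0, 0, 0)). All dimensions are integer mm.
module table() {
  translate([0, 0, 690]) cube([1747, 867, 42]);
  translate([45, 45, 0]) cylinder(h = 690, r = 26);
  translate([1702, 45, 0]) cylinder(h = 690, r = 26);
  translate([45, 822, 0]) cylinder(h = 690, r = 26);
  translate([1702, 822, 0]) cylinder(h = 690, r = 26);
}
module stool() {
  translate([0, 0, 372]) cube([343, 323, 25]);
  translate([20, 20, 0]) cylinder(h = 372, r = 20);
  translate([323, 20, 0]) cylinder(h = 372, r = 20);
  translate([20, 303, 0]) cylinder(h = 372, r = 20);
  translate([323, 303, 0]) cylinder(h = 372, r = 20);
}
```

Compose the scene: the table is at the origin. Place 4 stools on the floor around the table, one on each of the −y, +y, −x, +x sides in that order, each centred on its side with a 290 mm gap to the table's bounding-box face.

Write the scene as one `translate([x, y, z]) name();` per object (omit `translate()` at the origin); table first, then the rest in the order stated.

table();
translate([702, -613, 0]) stool();
translate([702, 1157, 0]) stool();
translate([-633, 272, 0]) stool();
translate([2037, 272, 0]) stool();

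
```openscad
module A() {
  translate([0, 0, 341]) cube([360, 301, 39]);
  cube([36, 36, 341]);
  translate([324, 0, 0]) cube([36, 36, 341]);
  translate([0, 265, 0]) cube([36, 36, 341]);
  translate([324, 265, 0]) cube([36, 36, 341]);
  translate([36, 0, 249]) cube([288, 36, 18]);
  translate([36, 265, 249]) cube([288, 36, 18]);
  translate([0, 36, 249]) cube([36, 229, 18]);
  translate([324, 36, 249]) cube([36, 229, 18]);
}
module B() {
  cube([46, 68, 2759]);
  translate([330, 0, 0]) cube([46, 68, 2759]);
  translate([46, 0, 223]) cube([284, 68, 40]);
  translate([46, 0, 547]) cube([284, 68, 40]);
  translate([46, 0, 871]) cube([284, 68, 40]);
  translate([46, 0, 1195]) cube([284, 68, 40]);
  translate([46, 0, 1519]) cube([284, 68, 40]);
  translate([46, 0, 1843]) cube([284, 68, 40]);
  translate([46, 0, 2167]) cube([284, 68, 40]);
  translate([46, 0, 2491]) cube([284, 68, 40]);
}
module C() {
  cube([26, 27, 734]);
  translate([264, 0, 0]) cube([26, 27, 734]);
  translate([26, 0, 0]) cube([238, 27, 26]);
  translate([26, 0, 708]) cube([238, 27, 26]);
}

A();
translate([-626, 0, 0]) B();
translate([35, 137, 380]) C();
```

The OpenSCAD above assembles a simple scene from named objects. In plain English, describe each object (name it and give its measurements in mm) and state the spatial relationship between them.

A is a four-legged stool. The seat is a 360×301×39 mm slab whose top surface is at z = 380 mm; four square legs, each 36×36 mm in cross-section, run from the floor (z = 0) to the underside of the seat, each flush with a corner of the seat. Four stretchers, 36 mm wide and 18 mm tall, connect adjacent legs with their undersides at z = 249 mm, each running between the inner faces of the legs it joins and aligned with the legs' outer faces on the other axis.

B is a wooden ladder with two side rails of 46×68 mm section and 2759 mm height, set 376 mm apart overall. Between them run 8 rectangular rungs (68 mm deep, 40 mm thick), front faces flush with the rails' −y face. The bottom of the first rung is 223 mm above the floor and each subsequent rung is 324 mm higher than the one below.

C is a rectangular picture frame lying in the x–z plane (depth along y). The opening is 238 mm wide (x) by 682 mm tall (z), surrounded by a border 26 mm wide on all four sides. The frame is 27 mm deep and is made of two full-height vertical stiles with two horizontal rails fitted between them.

The ladder is on the floor beside the stool on its −x side. The picture frame is on top of the stool, centred.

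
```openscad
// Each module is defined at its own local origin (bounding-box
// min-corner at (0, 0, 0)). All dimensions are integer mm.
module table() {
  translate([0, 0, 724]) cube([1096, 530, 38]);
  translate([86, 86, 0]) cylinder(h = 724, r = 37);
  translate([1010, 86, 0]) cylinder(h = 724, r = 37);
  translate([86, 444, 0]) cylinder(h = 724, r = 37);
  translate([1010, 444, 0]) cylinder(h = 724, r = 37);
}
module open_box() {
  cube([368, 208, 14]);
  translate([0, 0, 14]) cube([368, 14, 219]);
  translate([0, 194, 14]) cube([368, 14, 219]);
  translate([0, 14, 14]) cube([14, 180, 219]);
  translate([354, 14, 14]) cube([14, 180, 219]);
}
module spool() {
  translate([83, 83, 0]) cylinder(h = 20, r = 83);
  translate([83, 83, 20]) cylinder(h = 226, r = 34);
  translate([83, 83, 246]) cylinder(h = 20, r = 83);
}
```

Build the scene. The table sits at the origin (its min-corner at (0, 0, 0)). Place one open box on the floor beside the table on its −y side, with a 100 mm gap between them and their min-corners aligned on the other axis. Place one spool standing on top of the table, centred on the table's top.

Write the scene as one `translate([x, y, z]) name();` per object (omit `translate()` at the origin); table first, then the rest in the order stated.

table();
translate([0, -308, 0]) open_box();
translate([465, 182, 762]) spool();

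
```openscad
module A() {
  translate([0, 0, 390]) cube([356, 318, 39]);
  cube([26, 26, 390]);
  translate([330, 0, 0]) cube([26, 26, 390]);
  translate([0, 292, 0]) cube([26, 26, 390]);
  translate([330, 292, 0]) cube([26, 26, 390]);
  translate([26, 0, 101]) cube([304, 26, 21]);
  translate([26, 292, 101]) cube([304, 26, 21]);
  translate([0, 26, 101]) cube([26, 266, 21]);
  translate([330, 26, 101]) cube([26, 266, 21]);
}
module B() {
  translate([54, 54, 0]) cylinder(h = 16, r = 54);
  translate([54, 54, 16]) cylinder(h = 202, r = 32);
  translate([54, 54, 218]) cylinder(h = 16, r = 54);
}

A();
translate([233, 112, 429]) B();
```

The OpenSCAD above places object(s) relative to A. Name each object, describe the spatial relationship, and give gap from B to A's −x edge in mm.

The spool's min-x is at 233; the stool's min-x is 0; gap = 233 mm.

A is a stool. B is a spool. The spool is on top of the stool. The gap from the spool to the stool's −x edge is 233 mm.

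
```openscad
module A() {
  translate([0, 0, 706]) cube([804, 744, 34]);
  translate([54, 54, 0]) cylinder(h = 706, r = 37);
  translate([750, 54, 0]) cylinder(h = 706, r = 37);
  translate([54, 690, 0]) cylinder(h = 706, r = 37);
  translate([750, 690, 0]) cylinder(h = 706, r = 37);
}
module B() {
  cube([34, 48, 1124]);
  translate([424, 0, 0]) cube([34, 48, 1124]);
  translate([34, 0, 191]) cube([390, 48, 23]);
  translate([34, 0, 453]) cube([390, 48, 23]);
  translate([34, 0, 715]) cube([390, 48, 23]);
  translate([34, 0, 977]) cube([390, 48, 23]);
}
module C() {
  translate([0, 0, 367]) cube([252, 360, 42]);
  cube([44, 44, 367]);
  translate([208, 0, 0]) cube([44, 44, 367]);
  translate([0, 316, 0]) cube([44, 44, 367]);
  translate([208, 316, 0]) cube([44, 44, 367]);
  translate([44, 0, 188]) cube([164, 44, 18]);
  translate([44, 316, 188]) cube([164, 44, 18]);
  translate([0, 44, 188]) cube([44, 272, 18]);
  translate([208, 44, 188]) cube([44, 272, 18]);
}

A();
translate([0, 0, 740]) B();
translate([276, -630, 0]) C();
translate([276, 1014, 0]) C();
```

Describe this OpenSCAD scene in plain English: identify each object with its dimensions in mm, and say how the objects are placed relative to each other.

A is a table: top 804 mm (x) × 744 mm (y), 34 mm thick, upper face at z = 740 mm, on four round legs of 74 mm diameter, each leg's bounding box inset 17 mm from the nearest pair of top edges, running from z = 0 to the bottom of the top.

B is a wooden ladder with two side rails of 34×48 mm section and 1124 mm height, set 458 mm apart overall. Between them run 4 rectangular rungs (48 mm deep, 23 mm thick), front faces flush with the rails' −y face. The bottom of the first rung is 191 mm above the floor and each subsequent rung is 262 mm higher than the one below.

C is a four-legged stool. The seat is a 252×360×42 mm slab whose top surface is at z = 409 mm; four square legs, each 44×44 mm in cross-section, run from the floor (z = 0) to the underside of the seat, each flush with a corner of the seat. Four stretchers, 44 mm wide and 18 mm tall, connect adjacent legs with their undersides at z = 188 mm, each running between the inner faces of the legs it joins and aligned with the legs' outer faces on the other axis.

The ladder is on top of the table. Two stools sit around the table at the −y, +y sides.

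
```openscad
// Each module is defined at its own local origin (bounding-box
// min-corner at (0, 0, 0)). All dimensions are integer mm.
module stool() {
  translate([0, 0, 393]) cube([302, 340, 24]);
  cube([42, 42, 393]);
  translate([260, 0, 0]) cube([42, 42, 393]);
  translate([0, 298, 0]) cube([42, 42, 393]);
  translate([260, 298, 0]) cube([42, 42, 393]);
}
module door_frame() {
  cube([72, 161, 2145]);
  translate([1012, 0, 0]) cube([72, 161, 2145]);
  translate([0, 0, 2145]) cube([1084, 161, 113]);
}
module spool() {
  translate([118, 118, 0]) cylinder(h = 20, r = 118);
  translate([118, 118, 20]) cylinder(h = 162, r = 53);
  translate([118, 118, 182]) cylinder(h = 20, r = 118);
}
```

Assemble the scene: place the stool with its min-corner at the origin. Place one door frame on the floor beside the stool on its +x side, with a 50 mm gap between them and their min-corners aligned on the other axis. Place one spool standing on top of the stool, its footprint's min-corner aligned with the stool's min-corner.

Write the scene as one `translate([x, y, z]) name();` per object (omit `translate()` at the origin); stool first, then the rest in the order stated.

stool();
translate([352, 0, 0]) door_frame();
translate([0, 0, 417]) spool();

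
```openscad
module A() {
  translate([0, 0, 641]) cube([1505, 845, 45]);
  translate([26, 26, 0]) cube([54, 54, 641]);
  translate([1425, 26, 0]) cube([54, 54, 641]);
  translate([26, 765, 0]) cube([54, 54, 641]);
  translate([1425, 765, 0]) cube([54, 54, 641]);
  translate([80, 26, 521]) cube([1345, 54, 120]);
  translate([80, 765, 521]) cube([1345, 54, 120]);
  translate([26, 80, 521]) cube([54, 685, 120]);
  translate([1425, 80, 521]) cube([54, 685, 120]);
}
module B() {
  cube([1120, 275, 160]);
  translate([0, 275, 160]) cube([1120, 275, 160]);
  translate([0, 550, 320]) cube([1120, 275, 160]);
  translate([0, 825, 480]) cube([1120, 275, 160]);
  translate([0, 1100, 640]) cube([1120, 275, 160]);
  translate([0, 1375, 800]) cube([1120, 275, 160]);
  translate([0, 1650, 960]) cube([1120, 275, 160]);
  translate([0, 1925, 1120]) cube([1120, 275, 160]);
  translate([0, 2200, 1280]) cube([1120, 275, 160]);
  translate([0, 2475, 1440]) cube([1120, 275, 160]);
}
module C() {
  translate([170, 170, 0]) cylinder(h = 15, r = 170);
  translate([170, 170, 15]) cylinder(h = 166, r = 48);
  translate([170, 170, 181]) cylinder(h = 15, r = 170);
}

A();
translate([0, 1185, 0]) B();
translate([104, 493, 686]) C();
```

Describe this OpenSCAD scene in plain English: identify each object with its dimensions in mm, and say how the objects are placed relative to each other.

A is a table: top 1505 mm (x) × 845 mm (y), 45 mm thick, upper face at z = 686 mm, on four 54×54 mm square legs, each inset 26 mm from the nearest pair of top edges, running from z = 0 to the bottom of the top. Four apron rails, 54 mm thick and 120 mm tall, run between adjacent legs with their top edges flush with the underside of the top and their outer faces flush with the legs' outer faces.

B is a run of 10 identical solid stair steps. Each tread is 1120×275 mm and each step block is 160 mm high. Step 1 rests on the floor; step k is offset from step 1 by (k−1)×275 mm in y and (k−1)×160 mm in z.

C is a spool: two coaxial disc flanges of radius 170 mm and thickness 15 mm, joined by a core cylinder of radius 48 mm and height 166 mm. The lower flange rests on z = 0 and the three cylinders share a vertical axis.

The staircase is on the floor beside the table on its +y side. The spool is on top of the table.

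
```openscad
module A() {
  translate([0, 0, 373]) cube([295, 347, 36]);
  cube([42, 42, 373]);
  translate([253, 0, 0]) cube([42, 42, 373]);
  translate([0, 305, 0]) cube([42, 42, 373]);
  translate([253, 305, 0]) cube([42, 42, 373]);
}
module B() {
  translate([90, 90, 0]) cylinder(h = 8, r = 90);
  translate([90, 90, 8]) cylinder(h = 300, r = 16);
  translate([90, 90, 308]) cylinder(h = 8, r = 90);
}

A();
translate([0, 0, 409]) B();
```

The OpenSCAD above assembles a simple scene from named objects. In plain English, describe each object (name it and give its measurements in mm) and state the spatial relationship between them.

A is a four-legged stool. The seat is 295×347 mm, 36 mm thick, top at z = 409 mm. It stands on four square legs, each 42×42 mm in cross-section, from z = 0 to the seat underside, each flush with a corner of the seat.

B is a spool: two coaxial disc flanges of radius 90 mm and thickness 8 mm, joined by a core cylinder of radius 16 mm and height 300 mm. The lower flange rests on z = 0 and the three cylinders share a vertical axis.

The spool is on top of the stool.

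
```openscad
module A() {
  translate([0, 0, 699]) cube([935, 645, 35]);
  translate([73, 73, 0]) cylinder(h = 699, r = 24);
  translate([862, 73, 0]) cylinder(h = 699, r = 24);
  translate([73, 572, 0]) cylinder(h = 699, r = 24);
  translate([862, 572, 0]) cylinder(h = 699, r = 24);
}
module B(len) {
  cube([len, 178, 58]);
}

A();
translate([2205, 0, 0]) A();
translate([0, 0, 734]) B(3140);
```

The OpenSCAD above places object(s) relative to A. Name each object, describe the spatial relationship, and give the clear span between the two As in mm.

Second table starts at x = 2205; first ends at x = 935; clear span = 2205 − 935 = 1270 mm.

A is a table. B is a beam. A beam spans the tops of two tables. The clear span between the two tables is 1270 mm.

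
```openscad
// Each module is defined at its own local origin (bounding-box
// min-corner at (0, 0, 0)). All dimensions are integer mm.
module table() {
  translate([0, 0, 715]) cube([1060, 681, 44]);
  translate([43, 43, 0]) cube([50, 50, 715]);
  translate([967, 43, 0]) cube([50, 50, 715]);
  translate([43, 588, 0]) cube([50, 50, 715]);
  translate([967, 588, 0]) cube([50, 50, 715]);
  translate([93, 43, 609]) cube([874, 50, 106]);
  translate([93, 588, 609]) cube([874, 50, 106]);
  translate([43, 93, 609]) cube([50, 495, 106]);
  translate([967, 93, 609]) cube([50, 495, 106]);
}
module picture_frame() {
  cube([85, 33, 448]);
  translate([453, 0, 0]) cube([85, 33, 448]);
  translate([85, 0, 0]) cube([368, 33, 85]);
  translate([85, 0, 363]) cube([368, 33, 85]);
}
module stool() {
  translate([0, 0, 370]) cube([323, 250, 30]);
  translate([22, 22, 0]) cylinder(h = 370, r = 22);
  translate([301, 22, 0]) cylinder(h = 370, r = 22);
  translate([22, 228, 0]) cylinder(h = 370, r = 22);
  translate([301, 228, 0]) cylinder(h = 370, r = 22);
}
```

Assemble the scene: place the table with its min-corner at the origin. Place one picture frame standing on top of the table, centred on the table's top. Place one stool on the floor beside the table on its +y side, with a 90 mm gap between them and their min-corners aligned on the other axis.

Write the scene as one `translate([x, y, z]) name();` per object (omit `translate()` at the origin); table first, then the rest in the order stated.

table();
translate([261, 324, 759]) picture_frame();
translate([0, 771, 0]) stool();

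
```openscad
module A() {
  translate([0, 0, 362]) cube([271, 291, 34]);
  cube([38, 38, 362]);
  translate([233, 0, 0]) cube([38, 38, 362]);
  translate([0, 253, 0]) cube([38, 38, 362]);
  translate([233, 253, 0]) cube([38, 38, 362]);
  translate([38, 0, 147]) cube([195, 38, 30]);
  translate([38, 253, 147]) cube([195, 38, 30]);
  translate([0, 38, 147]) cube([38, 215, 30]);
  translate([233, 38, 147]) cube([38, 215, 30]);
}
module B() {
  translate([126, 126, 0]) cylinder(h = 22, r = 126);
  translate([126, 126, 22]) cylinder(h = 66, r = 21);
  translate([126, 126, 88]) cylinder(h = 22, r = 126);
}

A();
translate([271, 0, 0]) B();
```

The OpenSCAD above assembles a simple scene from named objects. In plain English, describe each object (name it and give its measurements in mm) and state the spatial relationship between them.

A is a four-legged stool. The seat is 271×291 mm, 34 mm thick, top at z = 396 mm. It stands on four square legs, each 38×38 mm in cross-section, from z = 0 to the seat underside, each flush with a corner of the seat. Four stretchers, 38 mm wide and 30 mm tall, connect adjacent legs with their undersides at z = 147 mm, each running between the inner faces of the legs it joins and aligned with the legs' outer faces on the other axis.

B is a spool: two coaxial disc flanges of radius 126 mm and thickness 22 mm, joined by a core cylinder of radius 21 mm and height 66 mm. The lower flange rests on z = 0 and the three cylinders share a vertical axis.

The spool is against the stool's +x side, with their −y faces flush.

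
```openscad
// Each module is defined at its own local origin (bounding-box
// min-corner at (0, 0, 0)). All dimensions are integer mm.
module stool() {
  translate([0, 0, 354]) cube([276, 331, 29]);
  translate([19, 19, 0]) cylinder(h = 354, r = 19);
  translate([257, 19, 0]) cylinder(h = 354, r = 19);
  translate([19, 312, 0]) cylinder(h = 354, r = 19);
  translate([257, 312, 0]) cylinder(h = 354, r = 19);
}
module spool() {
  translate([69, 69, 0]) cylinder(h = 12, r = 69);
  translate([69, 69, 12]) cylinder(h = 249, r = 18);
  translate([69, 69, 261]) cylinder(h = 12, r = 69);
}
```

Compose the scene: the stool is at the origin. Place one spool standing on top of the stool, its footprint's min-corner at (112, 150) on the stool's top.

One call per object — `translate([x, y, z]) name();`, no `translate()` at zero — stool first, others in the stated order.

stool();
translate([112, 150, 383]) spool();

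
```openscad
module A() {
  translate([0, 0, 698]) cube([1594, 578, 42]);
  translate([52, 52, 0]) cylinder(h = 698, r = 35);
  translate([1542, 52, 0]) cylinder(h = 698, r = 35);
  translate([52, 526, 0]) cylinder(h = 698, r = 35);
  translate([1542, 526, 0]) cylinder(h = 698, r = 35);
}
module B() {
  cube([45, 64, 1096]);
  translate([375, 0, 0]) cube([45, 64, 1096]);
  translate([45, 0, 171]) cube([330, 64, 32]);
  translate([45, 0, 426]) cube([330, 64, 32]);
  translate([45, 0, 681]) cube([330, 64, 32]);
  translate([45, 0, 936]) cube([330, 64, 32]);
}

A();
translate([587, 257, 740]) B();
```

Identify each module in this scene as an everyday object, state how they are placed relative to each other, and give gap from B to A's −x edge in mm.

A is a table. B is a ladder. The ladder is on top of the table, centred. The gap from the ladder to the table's −x edge is 587 mm.

The ladder's min-x is at 587; the table's min-x is 0; gap = 587 mm.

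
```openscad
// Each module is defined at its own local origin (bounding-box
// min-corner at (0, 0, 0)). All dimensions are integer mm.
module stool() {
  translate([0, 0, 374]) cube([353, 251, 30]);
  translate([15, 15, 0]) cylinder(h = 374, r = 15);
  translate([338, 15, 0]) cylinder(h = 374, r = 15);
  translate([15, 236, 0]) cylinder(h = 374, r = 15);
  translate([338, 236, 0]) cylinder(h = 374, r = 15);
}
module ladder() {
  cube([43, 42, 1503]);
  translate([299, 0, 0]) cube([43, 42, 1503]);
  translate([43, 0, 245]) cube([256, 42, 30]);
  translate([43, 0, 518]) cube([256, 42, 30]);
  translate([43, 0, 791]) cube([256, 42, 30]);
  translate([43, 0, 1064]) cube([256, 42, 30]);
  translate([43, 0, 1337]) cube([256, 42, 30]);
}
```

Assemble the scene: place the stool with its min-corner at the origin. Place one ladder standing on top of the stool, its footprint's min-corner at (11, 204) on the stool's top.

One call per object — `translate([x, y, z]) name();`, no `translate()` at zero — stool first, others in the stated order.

stool();
translate([11, 204, 404]) ladder();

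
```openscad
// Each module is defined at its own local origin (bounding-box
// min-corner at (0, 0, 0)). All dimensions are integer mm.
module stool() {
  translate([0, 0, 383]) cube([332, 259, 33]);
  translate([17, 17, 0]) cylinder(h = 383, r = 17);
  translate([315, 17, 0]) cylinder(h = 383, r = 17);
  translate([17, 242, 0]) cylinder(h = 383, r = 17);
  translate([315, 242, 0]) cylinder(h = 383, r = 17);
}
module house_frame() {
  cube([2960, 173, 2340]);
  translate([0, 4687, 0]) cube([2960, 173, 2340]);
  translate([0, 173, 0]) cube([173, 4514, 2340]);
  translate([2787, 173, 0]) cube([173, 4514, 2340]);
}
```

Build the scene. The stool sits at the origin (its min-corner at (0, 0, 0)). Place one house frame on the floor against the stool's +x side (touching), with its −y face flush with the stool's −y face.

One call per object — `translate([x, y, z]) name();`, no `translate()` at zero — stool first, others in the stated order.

stool();
translate([332, 0, 0]) house_frame();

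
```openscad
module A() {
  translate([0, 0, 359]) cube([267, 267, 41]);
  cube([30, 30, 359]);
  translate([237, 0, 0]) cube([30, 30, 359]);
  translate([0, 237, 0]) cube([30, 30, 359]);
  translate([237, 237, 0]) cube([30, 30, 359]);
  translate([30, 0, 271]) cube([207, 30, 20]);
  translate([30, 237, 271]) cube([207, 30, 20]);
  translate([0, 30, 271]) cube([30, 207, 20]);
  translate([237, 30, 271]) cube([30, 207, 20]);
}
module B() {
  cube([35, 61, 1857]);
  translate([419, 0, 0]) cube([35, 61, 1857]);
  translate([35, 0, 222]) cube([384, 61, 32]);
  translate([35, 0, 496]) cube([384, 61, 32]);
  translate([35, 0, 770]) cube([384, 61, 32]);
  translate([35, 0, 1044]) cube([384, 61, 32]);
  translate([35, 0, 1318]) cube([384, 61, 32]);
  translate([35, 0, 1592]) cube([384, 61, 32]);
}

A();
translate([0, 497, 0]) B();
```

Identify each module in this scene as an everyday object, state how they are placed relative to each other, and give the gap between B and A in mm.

A is a stool. B is a ladder. The ladder is on the floor beside the stool on its +y side. The gap between the ladder and the stool is 230 mm.

The ladder's nearest face is 230 mm from the stool's +y face.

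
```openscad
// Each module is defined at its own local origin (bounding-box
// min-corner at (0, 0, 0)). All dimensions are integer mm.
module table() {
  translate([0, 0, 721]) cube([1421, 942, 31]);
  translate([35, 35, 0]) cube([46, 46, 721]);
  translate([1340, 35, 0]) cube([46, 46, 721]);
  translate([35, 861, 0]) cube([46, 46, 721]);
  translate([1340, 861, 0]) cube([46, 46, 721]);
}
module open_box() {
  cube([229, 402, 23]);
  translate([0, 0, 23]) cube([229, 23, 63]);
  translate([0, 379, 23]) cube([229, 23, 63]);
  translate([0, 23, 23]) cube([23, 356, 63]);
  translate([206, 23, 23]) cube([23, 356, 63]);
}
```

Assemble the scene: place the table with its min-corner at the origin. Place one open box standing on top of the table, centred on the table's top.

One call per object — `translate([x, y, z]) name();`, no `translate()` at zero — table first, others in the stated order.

table();
translate([596, 270, 752]) open_box();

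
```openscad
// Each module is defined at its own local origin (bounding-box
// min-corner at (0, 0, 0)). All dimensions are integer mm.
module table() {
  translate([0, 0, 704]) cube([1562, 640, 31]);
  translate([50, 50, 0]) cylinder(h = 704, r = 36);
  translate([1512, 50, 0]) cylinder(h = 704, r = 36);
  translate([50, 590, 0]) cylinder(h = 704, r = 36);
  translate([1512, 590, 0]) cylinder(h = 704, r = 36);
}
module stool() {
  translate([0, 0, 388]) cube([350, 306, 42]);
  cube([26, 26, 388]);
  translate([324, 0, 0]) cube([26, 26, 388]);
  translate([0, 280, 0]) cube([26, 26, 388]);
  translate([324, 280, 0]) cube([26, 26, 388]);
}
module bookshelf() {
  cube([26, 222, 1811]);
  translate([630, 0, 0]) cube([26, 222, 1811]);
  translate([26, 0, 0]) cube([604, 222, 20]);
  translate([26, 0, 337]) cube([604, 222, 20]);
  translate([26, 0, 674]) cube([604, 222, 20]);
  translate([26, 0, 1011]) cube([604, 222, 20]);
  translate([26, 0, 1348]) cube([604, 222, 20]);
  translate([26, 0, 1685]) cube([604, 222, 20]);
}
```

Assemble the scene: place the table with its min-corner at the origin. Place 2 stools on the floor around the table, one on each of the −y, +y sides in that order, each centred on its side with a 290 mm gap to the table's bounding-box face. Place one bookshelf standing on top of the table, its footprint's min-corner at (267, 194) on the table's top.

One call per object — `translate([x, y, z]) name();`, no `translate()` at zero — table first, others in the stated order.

table();
translate([606, -596, 0]) stool();
translate([606, 930, 0]) stool();
translate([267, 194, 735]) bookshelf();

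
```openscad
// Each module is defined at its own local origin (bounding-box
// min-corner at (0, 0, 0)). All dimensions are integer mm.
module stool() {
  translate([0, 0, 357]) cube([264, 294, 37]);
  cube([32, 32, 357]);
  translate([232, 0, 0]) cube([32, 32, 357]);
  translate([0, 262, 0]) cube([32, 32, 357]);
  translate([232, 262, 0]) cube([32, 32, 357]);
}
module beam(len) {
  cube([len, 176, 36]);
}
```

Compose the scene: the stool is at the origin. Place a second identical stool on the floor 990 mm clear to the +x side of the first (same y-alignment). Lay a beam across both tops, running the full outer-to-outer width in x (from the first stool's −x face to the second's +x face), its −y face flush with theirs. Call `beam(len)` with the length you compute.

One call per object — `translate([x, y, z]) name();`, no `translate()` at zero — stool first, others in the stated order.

stool();
translate([1254, 0, 0]) stool();
translate([0, 0, 394]) beam(1518);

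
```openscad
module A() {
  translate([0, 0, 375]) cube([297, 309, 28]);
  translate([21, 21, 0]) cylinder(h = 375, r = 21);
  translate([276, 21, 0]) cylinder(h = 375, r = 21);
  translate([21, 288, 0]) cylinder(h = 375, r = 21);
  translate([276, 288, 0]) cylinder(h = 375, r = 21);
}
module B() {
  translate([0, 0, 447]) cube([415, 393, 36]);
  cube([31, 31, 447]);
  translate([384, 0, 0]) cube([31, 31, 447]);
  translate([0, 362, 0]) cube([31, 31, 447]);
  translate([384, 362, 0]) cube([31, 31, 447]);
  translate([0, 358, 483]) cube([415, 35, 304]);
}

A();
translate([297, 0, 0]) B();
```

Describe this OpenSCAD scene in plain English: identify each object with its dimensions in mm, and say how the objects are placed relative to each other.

A is a simple wooden stool: a rectangular seat 297 mm (x) by 309 mm (y), 28 mm thick, top face at z = 403 mm, on four round legs, each 42 mm in diameter. The legs rest on z = 0, each leg's axis is inset half a diameter from the nearest pair of seat edges (so the leg's bounding box is flush with the corner).

B is a chair: 415×393 mm seat, 36 mm thick, top at z = 483 mm, on four 31 mm square corner legs flush with the seat edges. A 35 mm thick backrest slab spans the full seat width, extending 304 mm above the seat top, its back face flush with the seat's +y edge.

The chair is against the stool's +x side, with their −y faces flush.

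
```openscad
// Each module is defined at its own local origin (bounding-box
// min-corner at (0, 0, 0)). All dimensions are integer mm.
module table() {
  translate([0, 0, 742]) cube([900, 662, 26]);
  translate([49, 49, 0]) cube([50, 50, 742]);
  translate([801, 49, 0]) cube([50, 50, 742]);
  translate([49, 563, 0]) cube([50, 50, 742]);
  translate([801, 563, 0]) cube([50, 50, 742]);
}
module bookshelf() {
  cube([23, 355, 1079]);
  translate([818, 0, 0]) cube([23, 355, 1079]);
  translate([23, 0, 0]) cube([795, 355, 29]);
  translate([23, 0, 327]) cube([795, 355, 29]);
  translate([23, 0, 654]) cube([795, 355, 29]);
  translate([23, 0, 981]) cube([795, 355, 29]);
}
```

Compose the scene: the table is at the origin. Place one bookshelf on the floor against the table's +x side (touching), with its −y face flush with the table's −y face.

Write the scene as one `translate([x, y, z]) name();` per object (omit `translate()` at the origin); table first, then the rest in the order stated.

table();
translate([900, 0, 0]) bookshelf();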